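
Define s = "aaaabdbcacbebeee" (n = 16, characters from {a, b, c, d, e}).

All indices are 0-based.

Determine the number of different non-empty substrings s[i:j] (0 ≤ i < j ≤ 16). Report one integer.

120

rank→(start, suffix):
  0 → (0, 'aaaabdbcacbebeee')
  1 → (1, 'aaabdbcacbebeee')
  2 → (2, 'aabdbcacbebeee')
  3 → (3, 'abdbcacbebeee')
  4 → (8, 'acbebeee')
  5 → (6, 'bcacbebeee')
  6 → (4, 'bdbcacbebeee')
  7 → (10, 'bebeee')
  8 → (12, 'beee')
  9 → (7, 'cacbebeee')
  10 → (9, 'cbebeee')
  11 → (5, 'dbcacbebeee')
  12 → (15, 'e')
  13 → (11, 'ebeee')
  14 → (14, 'ee')
  15 → (13, 'eee')

SA = [0, 1, 2, 3, 8, 6, 4, 10, 12, 7, 9, 5, 15, 11, 14, 13]
[i] adj suffixes → lcp
  [1] 0/1 → 3 ('aaa')
  [2] 1/2 → 2 ('aa')
  [3] 2/3 → 1 ('a')
  [4] 3/8 → 1 ('a')
  [5] 8/6 → 0 ('')
  [6] 6/4 → 1 ('b')
  [7] 4/10 → 1 ('b')
  [8] 10/12 → 2 ('be')
  [9] 12/7 → 0 ('')
  [10] 7/9 → 1 ('c')
  [11] 9/5 → 0 ('')
  [12] 5/15 → 0 ('')
  [13] 15/11 → 1 ('e')
  [14] 11/14 → 1 ('e')
  [15] 14/13 → 2 ('ee')

n(n+1)/2 = 16·17/2 = 136
Σ LCP = 0 + 3 + 2 + 1 + 1 + 0 + 1 + 1 + 2 + 0 + 1 + 0 + 0 + 1 + 1 + 2 = 16
distinct = 136 − 16 = 120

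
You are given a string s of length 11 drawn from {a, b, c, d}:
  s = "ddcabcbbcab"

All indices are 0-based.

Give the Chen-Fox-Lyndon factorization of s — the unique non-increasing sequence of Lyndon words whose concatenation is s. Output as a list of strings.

emit factor 1: 'd' (i=0, period=1)
emit factor 2: 'd' (i=1, period=1)
emit factor 3: 'c' (i=2, period=1)
emit factor 4: 'abcbbc' (i=3, period=6)
emit factor 5: 'ab' (i=9, period=2)

["d", "d", "c", "abcbbc", "ab"]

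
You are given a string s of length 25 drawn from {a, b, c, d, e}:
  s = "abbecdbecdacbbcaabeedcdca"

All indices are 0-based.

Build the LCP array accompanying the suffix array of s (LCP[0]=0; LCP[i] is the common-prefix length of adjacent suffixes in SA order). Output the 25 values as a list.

[0, 1, 1, 2, 1, 0, 2, 1, 1, 4, 2, 0, 2, 1, 1, 2, 2, 0, 1, 1, 2, 0, 3, 1, 1]

rank | idx | suffix
   0 |  24 | a
   1 |  15 | aabeedcdca
   2 |   0 | abbecdbecdacbbcaabeedcdca
   3 |  16 | abeedcdca
   4 |  10 | acbbcaabeedcdca
   5 |  12 | bbcaabeedcdca
   6 |   1 | bbecdbecdacbbcaabeedcdca
   7 |  13 | bcaabeedcdca
   8 |   6 | becdacbbcaabeedcdca
   9 |   2 | becdbecdacbbcaabeedcdca
  10 |  17 | beedcdca
  11 |  23 | ca
  12 |  14 | caabeedcdca
  13 |  11 | cbbcaabeedcdca
  14 |   8 | cdacbbcaabeedcdca
  15 |   4 | cdbecdacbbcaabeedcdca
  16 |  21 | cdca
  17 |   9 | dacbbcaabeedcdca
  18 |   5 | dbecdacbbcaabeedcdca
  19 |  22 | dca
  20 |  20 | dcdca
  21 |   7 | ecdacbbcaabeedcdca
  22 |   3 | ecdbecdacbbcaabeedcdca
  23 |  19 | edcdca
  24 |  18 | eedcdca

SA = [24, 15, 0, 16, 10, 12, 1, 13, 6, 2, 17, 23, 14, 11, 8, 4, 21, 9, 5, 22, 20, 7, 3, 19, 18]
i: (SA[i-1],SA[i]) lcp shared
  1: (24,15) 1 'a'
  2: (15,0) 1 'a'
  3: (0,16) 2 'ab'
  4: (16,10) 1 'a'
  5: (10,12) 0 ''
  6: (12,1) 2 'bb'
  7: (1,13) 1 'b'
  8: (13,6) 1 'b'
  9: (6,2) 4 'becd'
  10: (2,17) 2 'be'
  11: (17,23) 0 ''
  12: (23,14) 2 'ca'
  13: (14,11) 1 'c'
  14: (11,8) 1 'c'
  15: (8,4) 2 'cd'
  16: (4,21) 2 'cd'
  17: (21,9) 0 ''
  18: (9,5) 1 'd'
  19: (5,22) 1 'd'
  20: (22,20) 2 'dc'
  21: (20,7) 0 ''
  22: (7,3) 3 'ecd'
  23: (3,19) 1 'e'
  24: (19,18) 1 'e'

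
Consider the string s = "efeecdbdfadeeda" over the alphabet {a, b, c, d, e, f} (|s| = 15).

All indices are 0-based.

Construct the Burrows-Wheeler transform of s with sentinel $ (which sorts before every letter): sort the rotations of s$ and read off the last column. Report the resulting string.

rank  rotation          last
    0  $efeecdbdfadeeda  a
    1  a$efeecdbdfadeed  d
    2  adeeda$efeecdbdf  f
    3  bdfadeeda$efeecd  d
    4  cdbdfadeeda$efee  e
    5  da$efeecdbdfadee  e
    6  dbdfadeeda$efeec  c
    7  deeda$efeecdbdfa  a
    8  dfadeeda$efeecdb  b
    9  ecdbdfadeeda$efe  e
   10  eda$efeecdbdfade  e
   11  eecdbdfadeeda$ef  f
   12  eeda$efeecdbdfad  d
   13  efeecdbdfadeeda$  $
   14  fadeeda$efeecdbd  d
   15  feecdbdfadeeda$e  e

adfdeecabeefd$de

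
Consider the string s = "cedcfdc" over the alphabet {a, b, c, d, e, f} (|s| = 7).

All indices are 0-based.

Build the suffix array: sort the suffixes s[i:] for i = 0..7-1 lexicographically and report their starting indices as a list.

rank | idx | suffix
   0 |   6 | c
   1 |   0 | cedcfdc
   2 |   3 | cfdc
   3 |   5 | dc
   4 |   2 | dcfdc
   5 |   1 | edcfdc
   6 |   4 | fdc

[6, 0, 3, 5, 2, 1, 4]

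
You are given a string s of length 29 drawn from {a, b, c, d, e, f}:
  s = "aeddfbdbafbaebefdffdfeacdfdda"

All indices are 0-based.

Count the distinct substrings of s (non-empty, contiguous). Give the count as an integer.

402

rank→(start, suffix):
  0 → (28, 'a')
  1 → (22, 'acdfdda')
  2 → (11, 'aebefdffdfeacdfdda')
  3 → (0, 'aeddfbdbafbaebefdffdfeacdfdda')
  4 → (8, 'afbaebefdffdfeacdfdda')
  5 → (10, 'baebefdffdfeacdfdda')
  6 → (7, 'bafbaebefdffdfeacdfdda')
  7 → (5, 'bdbafbaebefdffdfeacdfdda')
  8 → (13, 'befdffdfeacdfdda')
  9 → (23, 'cdfdda')
  10 → (27, 'da')
  11 → (6, 'dbafbaebefdffdfeacdfdda')
  12 → (26, 'dda')
  13 → (2, 'ddfbdbafbaebefdffdfeacdfdda')
  14 → (3, 'dfbdbafbaebefdffdfeacdfdda')
  15 → (24, 'dfdda')
  16 → (19, 'dfeacdfdda')
  17 → (16, 'dffdfeacdfdda')
  18 → (21, 'eacdfdda')
  19 → (12, 'ebefdffdfeacdfdda')
  20 → (1, 'eddfbdbafbaebefdffdfeacdfdda')
  21 → (14, 'efdffdfeacdfdda')
  22 → (9, 'fbaebefdffdfeacdfdda')
  23 → (4, 'fbdbafbaebefdffdfeacdfdda')
  24 → (25, 'fdda')
  25 → (18, 'fdfeacdfdda')
  26 → (15, 'fdffdfeacdfdda')
  27 → (20, 'feacdfdda')
  28 → (17, 'ffdfeacdfdda')

SA = [28, 22, 11, 0, 8, 10, 7, 5, 13, 23, 27, 6, 26, 2, 3, 24, 19, 16, 21, 12, 1, 14, 9, 4, 25, 18, 15, 20, 17]
i: (SA[i-1],SA[i]) lcp shared
  1: (28,22) 1 'a'
  2: (22,11) 1 'a'
  3: (11,0) 2 'ae'
  4: (0,8) 1 'a'
  5: (8,10) 0 ''
  6: (10,7) 2 'ba'
  7: (7,5) 1 'b'
  8: (5,13) 1 'b'
  9: (13,23) 0 ''
  10: (23,27) 0 ''
  11: (27,6) 1 'd'
  12: (6,26) 1 'd'
  13: (26,2) 2 'dd'
  14: (2,3) 1 'd'
  15: (3,24) 2 'df'
  16: (24,19) 2 'df'
  17: (19,16) 2 'df'
  18: (16,21) 0 ''
  19: (21,12) 1 'e'
  20: (12,1) 1 'e'
  21: (1,14) 1 'e'
  22: (14,9) 0 ''
  23: (9,4) 2 'fb'
  24: (4,25) 1 'f'
  25: (25,18) 2 'fd'
  26: (18,15) 3 'fdf'
  27: (15,20) 1 'f'
  28: (20,17) 1 'f'

n(n+1)/2 = 29·30/2 = 435
Σ LCP = 0 + 1 + 1 + 2 + 1 + 0 + 2 + 1 + 1 + 0 + 0 + 1 + 1 + 2 + 1 + 2 + 2 + 2 + 0 + 1 + 1 + 1 + 0 + 2 + 1 + 2 + 3 + 1 + 1 = 33
distinct = 435 − 33 = 402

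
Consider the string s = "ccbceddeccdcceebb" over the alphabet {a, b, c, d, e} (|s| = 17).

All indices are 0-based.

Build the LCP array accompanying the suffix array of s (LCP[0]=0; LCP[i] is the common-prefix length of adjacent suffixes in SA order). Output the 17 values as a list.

rank→(start, suffix):
  0 → (16, 'b')
  1 → (15, 'bb')
  2 → (2, 'bceddeccdcceebb')
  3 → (1, 'cbceddeccdcceebb')
  4 → (0, 'ccbceddeccdcceebb')
  5 → (8, 'ccdcceebb')
  6 → (11, 'cceebb')
  7 → (9, 'cdcceebb')
  8 → (3, 'ceddeccdcceebb')
  9 → (12, 'ceebb')
  10 → (10, 'dcceebb')
  11 → (5, 'ddeccdcceebb')
  12 → (6, 'deccdcceebb')
  13 → (14, 'ebb')
  14 → (7, 'eccdcceebb')
  15 → (4, 'eddeccdcceebb')
  16 → (13, 'eebb')

SA = [16, 15, 2, 1, 0, 8, 11, 9, 3, 12, 10, 5, 6, 14, 7, 4, 13]
rank  pair      lcp
   1  s[16:],s[15:]  1  'b'
   2  s[15:],s[2:]  1  'b'
   3  s[2:],s[1:]  0  ''
   4  s[1:],s[0:]  1  'c'
   5  s[0:],s[8:]  2  'cc'
   6  s[8:],s[11:]  2  'cc'
   7  s[11:],s[9:]  1  'c'
   8  s[9:],s[3:]  1  'c'
   9  s[3:],s[12:]  2  'ce'
  10  s[12:],s[10:]  0  ''
  11  s[10:],s[5:]  1  'd'
  12  s[5:],s[6:]  1  'd'
  13  s[6:],s[14:]  0  ''
  14  s[14:],s[7:]  1  'e'
  15  s[7:],s[4:]  1  'e'
  16  s[4:],s[13:]  1  'e'

[0, 1, 1, 0, 1, 2, 2, 1, 1, 2, 0, 1, 1, 0, 1, 1, 1]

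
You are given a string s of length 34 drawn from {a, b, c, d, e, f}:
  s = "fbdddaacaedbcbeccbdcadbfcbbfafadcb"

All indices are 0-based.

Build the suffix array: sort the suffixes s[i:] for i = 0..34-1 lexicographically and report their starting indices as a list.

rank→(start, suffix):
  0 → (5, 'aacaedbcbeccbdcadbfcbbfafadcb')
  1 → (6, 'acaedbcbeccbdcadbfcbbfafadcb')
  2 → (20, 'adbfcbbfafadcb')
  3 → (30, 'adcb')
  4 → (8, 'aedbcbeccbdcadbfcbbfafadcb')
  5 → (28, 'afadcb')
  6 → (33, 'b')
  7 → (25, 'bbfafadcb')
  8 → (11, 'bcbeccbdcadbfcbbfafadcb')
  9 → (17, 'bdcadbfcbbfafadcb')
  10 → (1, 'bdddaacaedbcbeccbdcadbfcbbfafadcb')
  11 → (13, 'beccbdcadbfcbbfafadcb')
  12 → (26, 'bfafadcb')
  13 → (22, 'bfcbbfafadcb')
  14 → (19, 'cadbfcbbfafadcb')
  15 → (7, 'caedbcbeccbdcadbfcbbfafadcb')
  16 → (32, 'cb')
  17 → (24, 'cbbfafadcb')
  18 → (16, 'cbdcadbfcbbfafadcb')
  19 → (12, 'cbeccbdcadbfcbbfafadcb')
  20 → (15, 'ccbdcadbfcbbfafadcb')
  21 → (4, 'daacaedbcbeccbdcadbfcbbfafadcb')
  22 → (10, 'dbcbeccbdcadbfcbbfafadcb')
  23 → (21, 'dbfcbbfafadcb')
  24 → (18, 'dcadbfcbbfafadcb')
  25 → (31, 'dcb')
  26 → (3, 'ddaacaedbcbeccbdcadbfcbbfafadcb')
  27 → (2, 'dddaacaedbcbeccbdcadbfcbbfafadcb')
  28 → (14, 'eccbdcadbfcbbfafadcb')
  29 → (9, 'edbcbeccbdcadbfcbbfafadcb')
  30 → (29, 'fadcb')
  31 → (27, 'fafadcb')
  32 → (0, 'fbdddaacaedbcbeccbdcadbfcbbfafadcb')
  33 → (23, 'fcbbfafadcb')

[5, 6, 20, 30, 8, 28, 33, 25, 11, 17, 1, 13, 26, 22, 19, 7, 32, 24, 16, 12, 15, 4, 10, 21, 18, 31, 3, 2, 14, 9, 29, 27, 0, 23]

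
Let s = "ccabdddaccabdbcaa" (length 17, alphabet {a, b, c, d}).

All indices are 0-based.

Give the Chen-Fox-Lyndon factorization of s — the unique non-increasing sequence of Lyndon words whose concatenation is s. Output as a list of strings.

emit factor 1: 'c' (i=0, period=1)
emit factor 2: 'c' (i=1, period=1)
emit factor 3: 'abdddacc' (i=2, period=8)
emit factor 4: 'abdbc' (i=10, period=5)
emit factor 5: 'a' (i=15, period=1)
emit factor 6: 'a' (i=16, period=1)

["c", "c", "abdddacc", "abdbc", "a", "a"]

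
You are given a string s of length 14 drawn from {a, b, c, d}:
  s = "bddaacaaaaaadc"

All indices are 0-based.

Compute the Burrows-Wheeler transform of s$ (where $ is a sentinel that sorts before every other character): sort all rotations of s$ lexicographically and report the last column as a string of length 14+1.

ccaaadaaa$dadab

rank  rotation         last
    0  $bddaacaaaaaadc  c
    1  aaaaaadc$bddaac  c
    2  aaaaadc$bddaaca  a
    3  aaaadc$bddaacaa  a
    4  aaadc$bddaacaaa  a
    5  aacaaaaaadc$bdd  d
    6  aadc$bddaacaaaa  a
    7  acaaaaaadc$bdda  a
    8  adc$bddaacaaaaa  a
    9  bddaacaaaaaadc$  $
   10  c$bddaacaaaaaad  d
   11  caaaaaadc$bddaa  a
   12  daacaaaaaadc$bd  d
   13  dc$bddaacaaaaaa  a
   14  ddaacaaaaaadc$b  b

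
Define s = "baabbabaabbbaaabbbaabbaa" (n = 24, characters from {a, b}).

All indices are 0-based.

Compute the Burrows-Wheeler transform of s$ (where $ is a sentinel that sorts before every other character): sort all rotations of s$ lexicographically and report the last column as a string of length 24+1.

rank  rotation                   last
    0  $baabbabaabbbaaabbbaabbaa  a
    1  a$baabbabaabbbaaabbbaabba  a
    2  aa$baabbabaabbbaaabbbaabb  b
    3  aaabbbaabbaa$baabbabaabbb  b
    4  aabbaa$baabbabaabbbaaabbb  b
    5  aabbabaabbbaaabbbaabbaa$b  b
    6  aabbbaaabbbaabbaa$baabbab  b
    7  aabbbaabbaa$baabbabaabbba  a
    8  abaabbbaaabbbaabbaa$baabb  b
    9  abbaa$baabbabaabbbaaabbba  a
   10  abbabaabbbaaabbbaabbaa$ba  a
   11  abbbaaabbbaabbaa$baabbaba  a
   12  abbbaabbaa$baabbabaabbbaa  a
   13  baa$baabbabaabbbaaabbbaab  b
   14  baaabbbaabbaa$baabbabaabb  b
   15  baabbaa$baabbabaabbbaaabb  b
   16  baabbabaabbbaaabbbaabbaa$  $
   17  baabbbaaabbbaabbaa$baabba  a
   18  babaabbbaaabbbaabbaa$baab  b
   19  bbaa$baabbabaabbbaaabbbaa  a
   20  bbaaabbbaabbaa$baabbabaab  b
   21  bbaabbaa$baabbabaabbbaaab  b
   22  bbabaabbbaaabbbaabbaa$baa  a
   23  bbbaaabbbaabbaa$baabbabaa  a
   24  bbbaabbaa$baabbabaabbbaaa  a

aabbbbbabaaaabbb$ababbaaa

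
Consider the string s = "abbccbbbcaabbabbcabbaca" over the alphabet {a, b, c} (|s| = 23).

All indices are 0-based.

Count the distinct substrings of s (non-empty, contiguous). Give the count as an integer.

rank | idx | suffix
   0 |  22 | a
   1 |   9 | aabbabbcabbaca
   2 |  10 | abbabbcabbaca
   3 |  17 | abbaca
   4 |  13 | abbcabbaca
   5 |   0 | abbccbbbcaabbabbcabbaca
   6 |  20 | aca
   7 |  12 | babbcabbaca
   8 |  19 | baca
   9 |  11 | bbabbcabbaca
  10 |  18 | bbaca
  11 |   5 | bbbcaabbabbcabbaca
  12 |   6 | bbcaabbabbcabbaca
  13 |  14 | bbcabbaca
  14 |   1 | bbccbbbcaabbabbcabbaca
  15 |   7 | bcaabbabbcabbaca
  16 |  15 | bcabbaca
  17 |   2 | bccbbbcaabbabbcabbaca
  18 |  21 | ca
  19 |   8 | caabbabbcabbaca
  20 |  16 | cabbaca
  21 |   4 | cbbbcaabbabbcabbaca
  22 |   3 | ccbbbcaabbabbcabbaca

SA = [22, 9, 10, 17, 13, 0, 20, 12, 19, 11, 18, 5, 6, 14, 1, 7, 15, 2, 21, 8, 16, 4, 3]
rank  pair      lcp
   1  s[22:],s[9:]  1  'a'
   2  s[9:],s[10:]  1  'a'
   3  s[10:],s[17:]  4  'abba'
   4  s[17:],s[13:]  3  'abb'
   5  s[13:],s[0:]  4  'abbc'
   6  s[0:],s[20:]  1  'a'
   7  s[20:],s[12:]  0  ''
   8  s[12:],s[19:]  2  'ba'
   9  s[19:],s[11:]  1  'b'
  10  s[11:],s[18:]  3  'bba'
  11  s[18:],s[5:]  2  'bb'
  12  s[5:],s[6:]  2  'bb'
  13  s[6:],s[14:]  4  'bbca'
  14  s[14:],s[1:]  3  'bbc'
  15  s[1:],s[7:]  1  'b'
  16  s[7:],s[15:]  3  'bca'
  17  s[15:],s[2:]  2  'bc'
  18  s[2:],s[21:]  0  ''
  19  s[21:],s[8:]  2  'ca'
  20  s[8:],s[16:]  2  'ca'
  21  s[16:],s[4:]  1  'c'
  22  s[4:],s[3:]  1  'c'

n(n+1)/2 = 23·24/2 = 276
Σ LCP = 0 + 1 + 1 + 4 + 3 + 4 + 1 + 0 + 2 + 1 + 3 + 2 + 2 + 4 + 3 + 1 + 3 + 2 + 0 + 2 + 2 + 1 + 1 = 43
distinct = 276 − 43 = 233

233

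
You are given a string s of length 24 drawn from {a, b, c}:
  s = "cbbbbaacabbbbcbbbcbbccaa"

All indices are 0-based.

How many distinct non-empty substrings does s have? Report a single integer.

rank→(start, suffix):
  0 → (23, 'a')
  1 → (22, 'aa')
  2 → (5, 'aacabbbbcbbbcbbccaa')
  3 → (8, 'abbbbcbbbcbbccaa')
  4 → (6, 'acabbbbcbbbcbbccaa')
  5 → (4, 'baacabbbbcbbbcbbccaa')
  6 → (3, 'bbaacabbbbcbbbcbbccaa')
  7 → (2, 'bbbaacabbbbcbbbcbbccaa')
  8 → (1, 'bbbbaacabbbbcbbbcbbccaa')
  9 → (9, 'bbbbcbbbcbbccaa')
  10 → (10, 'bbbcbbbcbbccaa')
  11 → (14, 'bbbcbbccaa')
  12 → (11, 'bbcbbbcbbccaa')
  13 → (15, 'bbcbbccaa')
  14 → (18, 'bbccaa')
  15 → (12, 'bcbbbcbbccaa')
  16 → (16, 'bcbbccaa')
  17 → (19, 'bccaa')
  18 → (21, 'caa')
  19 → (7, 'cabbbbcbbbcbbccaa')
  20 → (0, 'cbbbbaacabbbbcbbbcbbccaa')
  21 → (13, 'cbbbcbbccaa')
  22 → (17, 'cbbccaa')
  23 → (20, 'ccaa')

SA = [23, 22, 5, 8, 6, 4, 3, 2, 1, 9, 10, 14, 11, 15, 18, 12, 16, 19, 21, 7, 0, 13, 17, 20]
[i] adj suffixes → lcp
  [1] 23/22 → 1 ('a')
  [2] 22/5 → 2 ('aa')
  [3] 5/8 → 1 ('a')
  [4] 8/6 → 1 ('a')
  [5] 6/4 → 0 ('')
  [6] 4/3 → 1 ('b')
  [7] 3/2 → 2 ('bb')
  [8] 2/1 → 3 ('bbb')
  [9] 1/9 → 4 ('bbbb')
  [10] 9/10 → 3 ('bbb')
  [11] 10/14 → 6 ('bbbcbb')
  [12] 14/11 → 2 ('bb')
  [13] 11/15 → 5 ('bbcbb')
  [14] 15/18 → 3 ('bbc')
  [15] 18/12 → 1 ('b')
  [16] 12/16 → 4 ('bcbb')
  [17] 16/19 → 2 ('bc')
  [18] 19/21 → 0 ('')
  [19] 21/7 → 2 ('ca')
  [20] 7/0 → 1 ('c')
  [21] 0/13 → 4 ('cbbb')
  [22] 13/17 → 3 ('cbb')
  [23] 17/20 → 1 ('c')

n(n+1)/2 = 24·25/2 = 300
Σ LCP = 0 + 1 + 2 + 1 + 1 + 0 + 1 + 2 + 3 + 4 + 3 + 6 + 2 + 5 + 3 + 1 + 4 + 2 + 0 + 2 + 1 + 4 + 3 + 1 = 52
distinct = 300 − 52 = 248

248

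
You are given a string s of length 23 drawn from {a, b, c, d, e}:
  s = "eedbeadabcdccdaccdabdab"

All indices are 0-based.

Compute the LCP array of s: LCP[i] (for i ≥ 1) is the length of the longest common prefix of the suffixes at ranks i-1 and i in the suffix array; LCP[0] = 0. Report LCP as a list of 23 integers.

[0, 2, 2, 1, 1, 0, 1, 1, 1, 0, 4, 1, 3, 2, 0, 3, 3, 2, 1, 1, 0, 1, 1]

rank | idx | suffix
   0 |  21 | ab
   1 |   7 | abcdccdaccdabdab
   2 |  18 | abdab
   3 |  14 | accdabdab
   4 |   5 | adabcdccdaccdabdab
   5 |  22 | b
   6 |   8 | bcdccdaccdabdab
   7 |  19 | bdab
   8 |   3 | beadabcdccdaccdabdab
   9 |  15 | ccdabdab
  10 |  11 | ccdaccdabdab
  11 |  16 | cdabdab
  12 |  12 | cdaccdabdab
  13 |   9 | cdccdaccdabdab
  14 |  20 | dab
  15 |   6 | dabcdccdaccdabdab
  16 |  17 | dabdab
  17 |  13 | daccdabdab
  18 |   2 | dbeadabcdccdaccdabdab
  19 |  10 | dccdaccdabdab
  20 |   4 | eadabcdccdaccdabdab
  21 |   1 | edbeadabcdccdaccdabdab
  22 |   0 | eedbeadabcdccdaccdabdab

SA = [21, 7, 18, 14, 5, 22, 8, 19, 3, 15, 11, 16, 12, 9, 20, 6, 17, 13, 2, 10, 4, 1, 0]
i: (SA[i-1],SA[i]) lcp shared
  1: (21,7) 2 'ab'
  2: (7,18) 2 'ab'
  3: (18,14) 1 'a'
  4: (14,5) 1 'a'
  5: (5,22) 0 ''
  6: (22,8) 1 'b'
  7: (8,19) 1 'b'
  8: (19,3) 1 'b'
  9: (3,15) 0 ''
  10: (15,11) 4 'ccda'
  11: (11,16) 1 'c'
  12: (16,12) 3 'cda'
  13: (12,9) 2 'cd'
  14: (9,20) 0 ''
  15: (20,6) 3 'dab'
  16: (6,17) 3 'dab'
  17: (17,13) 2 'da'
  18: (13,2) 1 'd'
  19: (2,10) 1 'd'
  20: (10,4) 0 ''
  21: (4,1) 1 'e'
  22: (1,0) 1 'e'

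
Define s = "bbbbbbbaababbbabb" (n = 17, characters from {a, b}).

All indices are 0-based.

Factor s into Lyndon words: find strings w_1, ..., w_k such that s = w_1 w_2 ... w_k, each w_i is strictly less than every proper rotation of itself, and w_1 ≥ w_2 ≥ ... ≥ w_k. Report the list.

["b", "b", "b", "b", "b", "b", "b", "aababbbabb"]

emit factor 1: 'b' (i=0, period=1)
emit factor 2: 'b' (i=1, period=1)
emit factor 3: 'b' (i=2, period=1)
emit factor 4: 'b' (i=3, period=1)
emit factor 5: 'b' (i=4, period=1)
emit factor 6: 'b' (i=5, period=1)
emit factor 7: 'b' (i=6, period=1)
emit factor 8: 'aababbbabb' (i=7, period=10)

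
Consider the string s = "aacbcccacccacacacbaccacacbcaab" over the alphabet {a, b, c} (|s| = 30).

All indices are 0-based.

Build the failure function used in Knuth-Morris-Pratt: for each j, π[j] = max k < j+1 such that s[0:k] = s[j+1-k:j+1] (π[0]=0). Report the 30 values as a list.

π[0] = 0
j=1 s[j]='a': π[1]=1 (border 'a')
j=2 s[j]='c': k: 1→0; π[2]=0 (border '')
j=3 s[j]='b': π[3]=0 (border '')
j=4 s[j]='c': π[4]=0 (border '')
j=5 s[j]='c': π[5]=0 (border '')
j=6 s[j]='c': π[6]=0 (border '')
j=7 s[j]='a': π[7]=1 (border 'a')
j=8 s[j]='c': k: 1→0; π[8]=0 (border '')
j=9 s[j]='c': π[9]=0 (border '')
j=10 s[j]='c': π[10]=0 (border '')
j=11 s[j]='a': π[11]=1 (border 'a')
j=12 s[j]='c': k: 1→0; π[12]=0 (border '')
j=13 s[j]='a': π[13]=1 (border 'a')
j=14 s[j]='c': k: 1→0; π[14]=0 (border '')
j=15 s[j]='a': π[15]=1 (border 'a')
j=16 s[j]='c': k: 1→0; π[16]=0 (border '')
j=17 s[j]='b': π[17]=0 (border '')
j=18 s[j]='a': π[18]=1 (border 'a')
j=19 s[j]='c': k: 1→0; π[19]=0 (border '')
j=20 s[j]='c': π[20]=0 (border '')
j=21 s[j]='a': π[21]=1 (border 'a')
j=22 s[j]='c': k: 1→0; π[22]=0 (border '')
j=23 s[j]='a': π[23]=1 (border 'a')
j=24 s[j]='c': k: 1→0; π[24]=0 (border '')
j=25 s[j]='b': π[25]=0 (border '')
j=26 s[j]='c': π[26]=0 (border '')
j=27 s[j]='a': π[27]=1 (border 'a')
j=28 s[j]='a': π[28]=2 (border 'aa')
j=29 s[j]='b': k: 2→1→0; π[29]=0 (border '')

[0, 1, 0, 0, 0, 0, 0, 1, 0, 0, 0, 1, 0, 1, 0, 1, 0, 0, 1, 0, 0, 1, 0, 1, 0, 0, 0, 1, 2, 0]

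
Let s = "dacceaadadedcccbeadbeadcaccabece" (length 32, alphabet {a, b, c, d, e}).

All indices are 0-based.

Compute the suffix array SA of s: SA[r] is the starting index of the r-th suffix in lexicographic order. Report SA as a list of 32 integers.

rank→(start, suffix):
  0 → (5, 'aadadedcccbeadbeadcaccabece')
  1 → (27, 'abece')
  2 → (24, 'accabece')
  3 → (1, 'acceaadadedcccbeadbeadcaccabece')
  4 → (6, 'adadedcccbeadbeadcaccabece')
  5 → (17, 'adbeadcaccabece')
  6 → (21, 'adcaccabece')
  7 → (8, 'adedcccbeadbeadcaccabece')
  8 → (15, 'beadbeadcaccabece')
  9 → (19, 'beadcaccabece')
  10 → (28, 'bece')
  11 → (26, 'cabece')
  12 → (23, 'caccabece')
  13 → (14, 'cbeadbeadcaccabece')
  14 → (25, 'ccabece')
  15 → (13, 'ccbeadbeadcaccabece')
  16 → (12, 'cccbeadbeadcaccabece')
  17 → (2, 'cceaadadedcccbeadbeadcaccabece')
  18 → (30, 'ce')
  19 → (3, 'ceaadadedcccbeadbeadcaccabece')
  20 → (0, 'dacceaadadedcccbeadbeadcaccabece')
  21 → (7, 'dadedcccbeadbeadcaccabece')
  22 → (18, 'dbeadcaccabece')
  23 → (22, 'dcaccabece')
  24 → (11, 'dcccbeadbeadcaccabece')
  25 → (9, 'dedcccbeadbeadcaccabece')
  26 → (31, 'e')
  27 → (4, 'eaadadedcccbeadbeadcaccabece')
  28 → (16, 'eadbeadcaccabece')
  29 → (20, 'eadcaccabece')
  30 → (29, 'ece')
  31 → (10, 'edcccbeadbeadcaccabece')

[5, 27, 24, 1, 6, 17, 21, 8, 15, 19, 28, 26, 23, 14, 25, 13, 12, 2, 30, 3, 0, 7, 18, 22, 11, 9, 31, 4, 16, 20, 29, 10]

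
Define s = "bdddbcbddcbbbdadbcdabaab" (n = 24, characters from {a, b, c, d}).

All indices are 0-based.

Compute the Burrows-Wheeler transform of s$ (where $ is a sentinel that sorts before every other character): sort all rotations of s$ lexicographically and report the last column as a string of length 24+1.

rank  rotation                   last
    0  $bdddbcbddcbbbdadbcdabaab  b
    1  aab$bdddbcbddcbbbdadbcdab  b
    2  ab$bdddbcbddcbbbdadbcdaba  a
    3  abaab$bdddbcbddcbbbdadbcd  d
    4  adbcdabaab$bdddbcbddcbbbd  d
    5  b$bdddbcbddcbbbdadbcdabaa  a
    6  baab$bdddbcbddcbbbdadbcda  a
    7  bbbdadbcdabaab$bdddbcbddc  c
    8  bbdadbcdabaab$bdddbcbddcb  b
    9  bcbddcbbbdadbcdabaab$bddd  d
   10  bcdabaab$bdddbcbddcbbbdad  d
   11  bdadbcdabaab$bdddbcbddcbb  b
   12  bddcbbbdadbcdabaab$bdddbc  c
   13  bdddbcbddcbbbdadbcdabaab$  $
   14  cbbbdadbcdabaab$bdddbcbdd  d
   15  cbddcbbbdadbcdabaab$bdddb  b
   16  cdabaab$bdddbcbddcbbbdadb  b
   17  dabaab$bdddbcbddcbbbdadbc  c
   18  dadbcdabaab$bdddbcbddcbbb  b
   19  dbcbddcbbbdadbcdabaab$bdd  d
   20  dbcdabaab$bdddbcbddcbbbda  a
   21  dcbbbdadbcdabaab$bdddbcbd  d
   22  ddbcbddcbbbdadbcdabaab$bd  d
   23  ddcbbbdadbcdabaab$bdddbcb  b
   24  dddbcbddcbbbdadbcdabaab$b  b

bbaddaacbddbc$dbbcbdaddbb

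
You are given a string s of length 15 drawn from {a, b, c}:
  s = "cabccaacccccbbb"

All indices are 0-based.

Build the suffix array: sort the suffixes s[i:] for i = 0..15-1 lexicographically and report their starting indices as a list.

[5, 1, 6, 14, 13, 12, 2, 4, 0, 11, 3, 10, 9, 8, 7]

rank→(start, suffix):
  0 → (5, 'aacccccbbb')
  1 → (1, 'abccaacccccbbb')
  2 → (6, 'acccccbbb')
  3 → (14, 'b')
  4 → (13, 'bb')
  5 → (12, 'bbb')
  6 → (2, 'bccaacccccbbb')
  7 → (4, 'caacccccbbb')
  8 → (0, 'cabccaacccccbbb')
  9 → (11, 'cbbb')
  10 → (3, 'ccaacccccbbb')
  11 → (10, 'ccbbb')
  12 → (9, 'cccbbb')
  13 → (8, 'ccccbbb')
  14 → (7, 'cccccbbb')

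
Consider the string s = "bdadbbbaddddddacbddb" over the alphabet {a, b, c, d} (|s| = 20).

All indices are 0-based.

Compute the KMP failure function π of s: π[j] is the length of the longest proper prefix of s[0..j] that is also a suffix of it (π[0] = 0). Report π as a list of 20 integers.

[0, 0, 0, 0, 1, 1, 1, 0, 0, 0, 0, 0, 0, 0, 0, 0, 1, 2, 0, 1]

π[0] = 0
j=1 s[j]='d': π[1]=0 (border '')
j=2 s[j]='a': π[2]=0 (border '')
j=3 s[j]='d': π[3]=0 (border '')
j=4 s[j]='b': π[4]=1 (border 'b')
j=5 s[j]='b': k: 1→0; π[5]=1 (border 'b')
j=6 s[j]='b': k: 1→0; π[6]=1 (border 'b')
j=7 s[j]='a': k: 1→0; π[7]=0 (border '')
j=8 s[j]='d': π[8]=0 (border '')
j=9 s[j]='d': π[9]=0 (border '')
j=10 s[j]='d': π[10]=0 (border '')
j=11 s[j]='d': π[11]=0 (border '')
j=12 s[j]='d': π[12]=0 (border '')
j=13 s[j]='d': π[13]=0 (border '')
j=14 s[j]='a': π[14]=0 (border '')
j=15 s[j]='c': π[15]=0 (border '')
j=16 s[j]='b': π[16]=1 (border 'b')
j=17 s[j]='d': π[17]=2 (border 'bd')
j=18 s[j]='d': k: 2→0; π[18]=0 (border '')
j=19 s[j]='b': π[19]=1 (border 'b')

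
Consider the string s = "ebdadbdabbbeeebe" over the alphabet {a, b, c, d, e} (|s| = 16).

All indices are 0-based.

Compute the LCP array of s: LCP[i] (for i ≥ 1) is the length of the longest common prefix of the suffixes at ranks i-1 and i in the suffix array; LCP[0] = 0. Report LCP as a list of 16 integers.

[0, 1, 0, 2, 1, 3, 1, 2, 0, 2, 1, 0, 1, 2, 1, 2]

rank→(start, suffix):
  0 → (7, 'abbbeeebe')
  1 → (3, 'adbdabbbeeebe')
  2 → (8, 'bbbeeebe')
  3 → (9, 'bbeeebe')
  4 → (5, 'bdabbbeeebe')
  5 → (1, 'bdadbdabbbeeebe')
  6 → (14, 'be')
  7 → (10, 'beeebe')
  8 → (6, 'dabbbeeebe')
  9 → (2, 'dadbdabbbeeebe')
  10 → (4, 'dbdabbbeeebe')
  11 → (15, 'e')
  12 → (0, 'ebdadbdabbbeeebe')
  13 → (13, 'ebe')
  14 → (12, 'eebe')
  15 → (11, 'eeebe')

SA = [7, 3, 8, 9, 5, 1, 14, 10, 6, 2, 4, 15, 0, 13, 12, 11]
rank  pair      lcp
   1  s[7:],s[3:]  1  'a'
   2  s[3:],s[8:]  0  ''
   3  s[8:],s[9:]  2  'bb'
   4  s[9:],s[5:]  1  'b'
   5  s[5:],s[1:]  3  'bda'
   6  s[1:],s[14:]  1  'b'
   7  s[14:],s[10:]  2  'be'
   8  s[10:],s[6:]  0  ''
   9  s[6:],s[2:]  2  'da'
  10  s[2:],s[4:]  1  'd'
  11  s[4:],s[15:]  0  ''
  12  s[15:],s[0:]  1  'e'
  13  s[0:],s[13:]  2  'eb'
  14  s[13:],s[12:]  1  'e'
  15  s[12:],s[11:]  2  'ee'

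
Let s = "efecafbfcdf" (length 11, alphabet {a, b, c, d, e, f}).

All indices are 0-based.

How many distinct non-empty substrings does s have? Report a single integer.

61

rank→(start, suffix):
  0 → (4, 'afbfcdf')
  1 → (6, 'bfcdf')
  2 → (3, 'cafbfcdf')
  3 → (8, 'cdf')
  4 → (9, 'df')
  5 → (2, 'ecafbfcdf')
  6 → (0, 'efecafbfcdf')
  7 → (10, 'f')
  8 → (5, 'fbfcdf')
  9 → (7, 'fcdf')
  10 → (1, 'fecafbfcdf')

SA = [4, 6, 3, 8, 9, 2, 0, 10, 5, 7, 1]
i: (SA[i-1],SA[i]) lcp shared
  1: (4,6) 0 ''
  2: (6,3) 0 ''
  3: (3,8) 1 'c'
  4: (8,9) 0 ''
  5: (9,2) 0 ''
  6: (2,0) 1 'e'
  7: (0,10) 0 ''
  8: (10,5) 1 'f'
  9: (5,7) 1 'f'
  10: (7,1) 1 'f'

n(n+1)/2 = 11·12/2 = 66
Σ LCP = 0 + 0 + 0 + 1 + 0 + 0 + 1 + 0 + 1 + 1 + 1 = 5
distinct = 66 − 5 = 61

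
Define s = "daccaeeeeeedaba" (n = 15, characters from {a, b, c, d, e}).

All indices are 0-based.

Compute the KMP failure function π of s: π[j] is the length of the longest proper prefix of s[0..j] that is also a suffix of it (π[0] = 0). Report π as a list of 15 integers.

[0, 0, 0, 0, 0, 0, 0, 0, 0, 0, 0, 1, 2, 0, 0]

π[0] = 0
j=1 s[j]='a': π[1]=0 (border '')
j=2 s[j]='c': π[2]=0 (border '')
j=3 s[j]='c': π[3]=0 (border '')
j=4 s[j]='a': π[4]=0 (border '')
j=5 s[j]='e': π[5]=0 (border '')
j=6 s[j]='e': π[6]=0 (border '')
j=7 s[j]='e': π[7]=0 (border '')
j=8 s[j]='e': π[8]=0 (border '')
j=9 s[j]='e': π[9]=0 (border '')
j=10 s[j]='e': π[10]=0 (border '')
j=11 s[j]='d': π[11]=1 (border 'd')
j=12 s[j]='a': π[12]=2 (border 'da')
j=13 s[j]='b': k: 2→0; π[13]=0 (border '')
j=14 s[j]='a': π[14]=0 (border '')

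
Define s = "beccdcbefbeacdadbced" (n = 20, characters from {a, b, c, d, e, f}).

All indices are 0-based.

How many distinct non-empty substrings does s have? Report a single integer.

sorted suffixes:
  #0 SA[0]=11  'acdadbced'
  #1 SA[1]=14  'adbced'
  #2 SA[2]=16  'bced'
  #3 SA[3]=9  'beacdadbced'
  #4 SA[4]=0  'beccdcbefbeacdadbced'
  #5 SA[5]=6  'befbeacdadbced'
  #6 SA[6]=5  'cbefbeacdadbced'
  #7 SA[7]=2  'ccdcbefbeacdadbced'
  #8 SA[8]=12  'cdadbced'
  #9 SA[9]=3  'cdcbefbeacdadbced'
  #10 SA[10]=17  'ced'
  #11 SA[11]=19  'd'
  #12 SA[12]=13  'dadbced'
  #13 SA[13]=15  'dbced'
  #14 SA[14]=4  'dcbefbeacdadbced'
  #15 SA[15]=10  'eacdadbced'
  #16 SA[16]=1  'eccdcbefbeacdadbced'
  #17 SA[17]=18  'ed'
  #18 SA[18]=7  'efbeacdadbced'
  #19 SA[19]=8  'fbeacdadbced'

SA = [11, 14, 16, 9, 0, 6, 5, 2, 12, 3, 17, 19, 13, 15, 4, 10, 1, 18, 7, 8]
rank  pair      lcp
   1  s[11:],s[14:]  1  'a'
   2  s[14:],s[16:]  0  ''
   3  s[16:],s[9:]  1  'b'
   4  s[9:],s[0:]  2  'be'
   5  s[0:],s[6:]  2  'be'
   6  s[6:],s[5:]  0  ''
   7  s[5:],s[2:]  1  'c'
   8  s[2:],s[12:]  1  'c'
   9  s[12:],s[3:]  2  'cd'
  10  s[3:],s[17:]  1  'c'
  11  s[17:],s[19:]  0  ''
  12  s[19:],s[13:]  1  'd'
  13  s[13:],s[15:]  1  'd'
  14  s[15:],s[4:]  1  'd'
  15  s[4:],s[10:]  0  ''
  16  s[10:],s[1:]  1  'e'
  17  s[1:],s[18:]  1  'e'
  18  s[18:],s[7:]  1  'e'
  19  s[7:],s[8:]  0  ''

n(n+1)/2 = 20·21/2 = 210
Σ LCP = 0 + 1 + 0 + 1 + 2 + 2 + 0 + 1 + 1 + 2 + 1 + 0 + 1 + 1 + 1 + 0 + 1 + 1 + 1 + 0 = 17
distinct = 210 − 17 = 193

193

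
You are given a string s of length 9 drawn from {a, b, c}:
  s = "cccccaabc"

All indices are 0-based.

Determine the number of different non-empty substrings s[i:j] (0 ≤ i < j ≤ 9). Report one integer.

33

sorted suffixes:
  #0 SA[0]=5  'aabc'
  #1 SA[1]=6  'abc'
  #2 SA[2]=7  'bc'
  #3 SA[3]=8  'c'
  #4 SA[4]=4  'caabc'
  #5 SA[5]=3  'ccaabc'
  #6 SA[6]=2  'cccaabc'
  #7 SA[7]=1  'ccccaabc'
  #8 SA[8]=0  'cccccaabc'

SA = [5, 6, 7, 8, 4, 3, 2, 1, 0]
i: (SA[i-1],SA[i]) lcp shared
  1: (5,6) 1 'a'
  2: (6,7) 0 ''
  3: (7,8) 0 ''
  4: (8,4) 1 'c'
  5: (4,3) 1 'c'
  6: (3,2) 2 'cc'
  7: (2,1) 3 'ccc'
  8: (1,0) 4 'cccc'

n(n+1)/2 = 9·10/2 = 45
Σ LCP = 0 + 1 + 0 + 0 + 1 + 1 + 2 + 3 + 4 = 12
distinct = 45 − 12 = 33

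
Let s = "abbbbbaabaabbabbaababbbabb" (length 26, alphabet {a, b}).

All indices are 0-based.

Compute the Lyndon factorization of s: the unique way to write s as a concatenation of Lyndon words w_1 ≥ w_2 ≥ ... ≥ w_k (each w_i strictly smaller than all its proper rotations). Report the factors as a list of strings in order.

["abbbbb", "aabaabbabbaababbbabb"]

emit factor 1: 'abbbbb' (i=0, period=6)
emit factor 2: 'aabaabbabbaababbbabb' (i=6, period=20)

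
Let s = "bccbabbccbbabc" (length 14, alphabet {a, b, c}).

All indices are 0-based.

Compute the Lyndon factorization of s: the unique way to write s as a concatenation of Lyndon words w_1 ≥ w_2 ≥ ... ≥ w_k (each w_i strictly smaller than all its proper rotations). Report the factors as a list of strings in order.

["bcc", "b", "abbccbbabc"]

emit factor 1: 'bcc' (i=0, period=3)
emit factor 2: 'b' (i=3, period=1)
emit factor 3: 'abbccbbabc' (i=4, period=10)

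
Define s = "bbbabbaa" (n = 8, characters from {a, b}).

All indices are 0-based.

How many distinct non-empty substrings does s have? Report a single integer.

26

rank | idx | suffix
   0 |   7 | a
   1 |   6 | aa
   2 |   3 | abbaa
   3 |   5 | baa
   4 |   2 | babbaa
   5 |   4 | bbaa
   6 |   1 | bbabbaa
   7 |   0 | bbbabbaa

SA = [7, 6, 3, 5, 2, 4, 1, 0]
i: (SA[i-1],SA[i]) lcp shared
  1: (7,6) 1 'a'
  2: (6,3) 1 'a'
  3: (3,5) 0 ''
  4: (5,2) 2 'ba'
  5: (2,4) 1 'b'
  6: (4,1) 3 'bba'
  7: (1,0) 2 'bb'

n(n+1)/2 = 8·9/2 = 36
Σ LCP = 0 + 1 + 1 + 0 + 2 + 1 + 3 + 2 = 10
distinct = 36 − 10 = 26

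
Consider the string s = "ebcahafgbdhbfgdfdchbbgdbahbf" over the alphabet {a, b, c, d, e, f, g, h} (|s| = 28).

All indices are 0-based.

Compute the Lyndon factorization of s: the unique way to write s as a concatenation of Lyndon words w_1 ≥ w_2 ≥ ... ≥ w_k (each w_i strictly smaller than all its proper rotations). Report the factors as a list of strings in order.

emit factor 1: 'e' (i=0, period=1)
emit factor 2: 'bc' (i=1, period=2)
emit factor 3: 'ah' (i=3, period=2)
emit factor 4: 'afgbdhbfgdfdchbbgdbahbf' (i=5, period=23)

["e", "bc", "ah", "afgbdhbfgdfdchbbgdbahbf"]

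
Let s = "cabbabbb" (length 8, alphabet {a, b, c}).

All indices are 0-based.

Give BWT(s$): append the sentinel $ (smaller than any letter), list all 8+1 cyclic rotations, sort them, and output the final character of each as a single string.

bcbbbbaa$

rank  rotation   last
    0  $cabbabbb  b
    1  abbabbb$c  c
    2  abbb$cabb  b
    3  b$cabbabb  b
    4  babbb$cab  b
    5  bb$cabbab  b
    6  bbabbb$ca  a
    7  bbb$cabba  a
    8  cabbabbb$  $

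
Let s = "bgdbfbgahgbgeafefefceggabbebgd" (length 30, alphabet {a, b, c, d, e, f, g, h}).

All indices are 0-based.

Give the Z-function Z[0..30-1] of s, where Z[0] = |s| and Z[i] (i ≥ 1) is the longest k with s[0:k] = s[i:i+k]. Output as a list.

[30, 0, 0, 1, 0, 2, 0, 0, 0, 0, 2, 0, 0, 0, 0, 0, 0, 0, 0, 0, 0, 0, 0, 0, 1, 1, 0, 3, 0, 0]

Z[0]=30
i=1: outside box; Z[1]=0
i=2: outside box; Z[2]=0
i=3: outside box; Z[3]=1 scan→box=[3,4)
i=4: outside box; Z[4]=0
i=5: outside box; Z[5]=2 scan→box=[5,7)
i=6: min(r-i=1, Z[1]=0)=0; Z[6]=0
i=7: outside box; Z[7]=0
i=8: outside box; Z[8]=0
i=9: outside box; Z[9]=0
i=10: outside box; Z[10]=2 scan→box=[10,12)
i=11: min(r-i=1, Z[1]=0)=0; Z[11]=0
i=12: outside box; Z[12]=0
i=13: outside box; Z[13]=0
i=14: outside box; Z[14]=0
i=15: outside box; Z[15]=0
i=16: outside box; Z[16]=0
i=17: outside box; Z[17]=0
i=18: outside box; Z[18]=0
i=19: outside box; Z[19]=0
i=20: outside box; Z[20]=0
i=21: outside box; Z[21]=0
i=22: outside box; Z[22]=0
i=23: outside box; Z[23]=0
i=24: outside box; Z[24]=1 scan→box=[24,25)
i=25: outside box; Z[25]=1 scan→box=[25,26)
i=26: outside box; Z[26]=0
i=27: outside box; Z[27]=3 scan→box=[27,30)
i=28: min(r-i=2, Z[1]=0)=0; Z[28]=0
i=29: min(r-i=1, Z[2]=0)=0; Z[29]=0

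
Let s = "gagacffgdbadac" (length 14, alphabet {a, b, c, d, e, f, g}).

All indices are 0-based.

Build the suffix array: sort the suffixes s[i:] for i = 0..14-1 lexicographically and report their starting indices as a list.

sorted suffixes:
  #0 SA[0]=12  'ac'
  #1 SA[1]=3  'acffgdbadac'
  #2 SA[2]=10  'adac'
  #3 SA[3]=1  'agacffgdbadac'
  #4 SA[4]=9  'badac'
  #5 SA[5]=13  'c'
  #6 SA[6]=4  'cffgdbadac'
  #7 SA[7]=11  'dac'
  #8 SA[8]=8  'dbadac'
  #9 SA[9]=5  'ffgdbadac'
  #10 SA[10]=6  'fgdbadac'
  #11 SA[11]=2  'gacffgdbadac'
  #12 SA[12]=0  'gagacffgdbadac'
  #13 SA[13]=7  'gdbadac'

[12, 3, 10, 1, 9, 13, 4, 11, 8, 5, 6, 2, 0, 7]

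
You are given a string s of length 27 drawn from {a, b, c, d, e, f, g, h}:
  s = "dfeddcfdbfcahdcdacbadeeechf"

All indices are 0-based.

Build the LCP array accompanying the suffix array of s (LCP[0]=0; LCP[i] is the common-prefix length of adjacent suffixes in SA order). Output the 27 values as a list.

rank | idx | suffix
   0 |  16 | acbadeeechf
   1 |  19 | adeeechf
   2 |  11 | ahdcdacbadeeechf
   3 |  18 | badeeechf
   4 |   8 | bfcahdcdacbadeeechf
   5 |  10 | cahdcdacbadeeechf
   6 |  17 | cbadeeechf
   7 |  14 | cdacbadeeechf
   8 |   5 | cfdbfcahdcdacbadeeechf
   9 |  24 | chf
  10 |  15 | dacbadeeechf
  11 |   7 | dbfcahdcdacbadeeechf
  12 |  13 | dcdacbadeeechf
  13 |   4 | dcfdbfcahdcdacbadeeechf
  14 |   3 | ddcfdbfcahdcdacbadeeechf
  15 |  20 | deeechf
  16 |   0 | dfeddcfdbfcahdcdacbadeeechf
  17 |  23 | echf
  18 |   2 | eddcfdbfcahdcdacbadeeechf
  19 |  22 | eechf
  20 |  21 | eeechf
  21 |  26 | f
  22 |   9 | fcahdcdacbadeeechf
  23 |   6 | fdbfcahdcdacbadeeechf
  24 |   1 | feddcfdbfcahdcdacbadeeechf
  25 |  12 | hdcdacbadeeechf
  26 |  25 | hf

SA = [16, 19, 11, 18, 8, 10, 17, 14, 5, 24, 15, 7, 13, 4, 3, 20, 0, 23, 2, 22, 21, 26, 9, 6, 1, 12, 25]
rank  pair      lcp
   1  s[16:],s[19:]  1  'a'
   2  s[19:],s[11:]  1  'a'
   3  s[11:],s[18:]  0  ''
   4  s[18:],s[8:]  1  'b'
   5  s[8:],s[10:]  0  ''
   6  s[10:],s[17:]  1  'c'
   7  s[17:],s[14:]  1  'c'
   8  s[14:],s[5:]  1  'c'
   9  s[5:],s[24:]  1  'c'
  10  s[24:],s[15:]  0  ''
  11  s[15:],s[7:]  1  'd'
  12  s[7:],s[13:]  1  'd'
  13  s[13:],s[4:]  2  'dc'
  14  s[4:],s[3:]  1  'd'
  15  s[3:],s[20:]  1  'd'
  16  s[20:],s[0:]  1  'd'
  17  s[0:],s[23:]  0  ''
  18  s[23:],s[2:]  1  'e'
  19  s[2:],s[22:]  1  'e'
  20  s[22:],s[21:]  2  'ee'
  21  s[21:],s[26:]  0  ''
  22  s[26:],s[9:]  1  'f'
  23  s[9:],s[6:]  1  'f'
  24  s[6:],s[1:]  1  'f'
  25  s[1:],s[12:]  0  ''
  26  s[12:],s[25:]  1  'h'

[0, 1, 1, 0, 1, 0, 1, 1, 1, 1, 0, 1, 1, 2, 1, 1, 1, 0, 1, 1, 2, 0, 1, 1, 1, 0, 1]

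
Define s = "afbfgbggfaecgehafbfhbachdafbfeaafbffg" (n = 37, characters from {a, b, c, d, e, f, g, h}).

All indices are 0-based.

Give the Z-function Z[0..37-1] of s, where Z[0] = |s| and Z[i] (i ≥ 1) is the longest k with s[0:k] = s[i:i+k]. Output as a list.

[37, 0, 0, 0, 0, 0, 0, 0, 0, 1, 0, 0, 0, 0, 0, 4, 0, 0, 0, 0, 0, 1, 0, 0, 0, 4, 0, 0, 0, 0, 1, 4, 0, 0, 0, 0, 0]

Z[0]=37
i=1: fresh scan; Z[1]=0
i=2: fresh scan; Z[2]=0
i=3: fresh scan; Z[3]=0
i=4: fresh scan; Z[4]=0
i=5: fresh scan; Z[5]=0
i=6: fresh scan; Z[6]=0
i=7: fresh scan; Z[7]=0
i=8: fresh scan; Z[8]=0
i=9: fresh scan; Z[9]=1 grow→box=[9,10)
i=10: fresh scan; Z[10]=0
i=11: fresh scan; Z[11]=0
i=12: fresh scan; Z[12]=0
i=13: fresh scan; Z[13]=0
i=14: fresh scan; Z[14]=0
i=15: fresh scan; Z[15]=4 grow→box=[15,19)
i=16: min(r-i=3, Z[1]=0)=0; Z[16]=0
i=17: min(r-i=2, Z[2]=0)=0; Z[17]=0
i=18: min(r-i=1, Z[3]=0)=0; Z[18]=0
i=19: fresh scan; Z[19]=0
i=20: fresh scan; Z[20]=0
i=21: fresh scan; Z[21]=1 grow→box=[21,22)
i=22: fresh scan; Z[22]=0
i=23: fresh scan; Z[23]=0
i=24: fresh scan; Z[24]=0
i=25: fresh scan; Z[25]=4 grow→box=[25,29)
i=26: min(r-i=3, Z[1]=0)=0; Z[26]=0
i=27: min(r-i=2, Z[2]=0)=0; Z[27]=0
i=28: min(r-i=1, Z[3]=0)=0; Z[28]=0
i=29: fresh scan; Z[29]=0
i=30: fresh scan; Z[30]=1 grow→box=[30,31)
i=31: fresh scan; Z[31]=4 grow→box=[31,35)
i=32: min(r-i=3, Z[1]=0)=0; Z[32]=0
i=33: min(r-i=2, Z[2]=0)=0; Z[33]=0
i=34: min(r-i=1, Z[3]=0)=0; Z[34]=0
i=35: fresh scan; Z[35]=0
i=36: fresh scan; Z[36]=0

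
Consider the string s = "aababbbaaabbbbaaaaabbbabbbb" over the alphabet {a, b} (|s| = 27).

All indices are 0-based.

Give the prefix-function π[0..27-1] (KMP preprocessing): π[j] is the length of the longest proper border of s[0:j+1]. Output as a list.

[0, 1, 0, 1, 0, 0, 0, 1, 2, 2, 3, 0, 0, 0, 1, 2, 2, 2, 2, 3, 0, 0, 1, 0, 0, 0, 0]

π[0] = 0
j=1 s[j]='a': π[1]=1 (border 'a')
j=2 s[j]='b': k: 1→0; π[2]=0 (border '')
j=3 s[j]='a': π[3]=1 (border 'a')
j=4 s[j]='b': k: 1→0; π[4]=0 (border '')
j=5 s[j]='b': π[5]=0 (border '')
j=6 s[j]='b': π[6]=0 (border '')
j=7 s[j]='a': π[7]=1 (border 'a')
j=8 s[j]='a': π[8]=2 (border 'aa')
j=9 s[j]='a': k: 2→1; π[9]=2 (border 'aa')
j=10 s[j]='b': π[10]=3 (border 'aab')
j=11 s[j]='b': k: 3→0; π[11]=0 (border '')
j=12 s[j]='b': π[12]=0 (border '')
j=13 s[j]='b': π[13]=0 (border '')
j=14 s[j]='a': π[14]=1 (border 'a')
j=15 s[j]='a': π[15]=2 (border 'aa')
j=16 s[j]='a': k: 2→1; π[16]=2 (border 'aa')
j=17 s[j]='a': k: 2→1; π[17]=2 (border 'aa')
j=18 s[j]='a': k: 2→1; π[18]=2 (border 'aa')
j=19 s[j]='b': π[19]=3 (border 'aab')
j=20 s[j]='b': k: 3→0; π[20]=0 (border '')
j=21 s[j]='b': π[21]=0 (border '')
j=22 s[j]='a': π[22]=1 (border 'a')
j=23 s[j]='b': k: 1→0; π[23]=0 (border '')
j=24 s[j]='b': π[24]=0 (border '')
j=25 s[j]='b': π[25]=0 (border '')
j=26 s[j]='b': π[26]=0 (border '')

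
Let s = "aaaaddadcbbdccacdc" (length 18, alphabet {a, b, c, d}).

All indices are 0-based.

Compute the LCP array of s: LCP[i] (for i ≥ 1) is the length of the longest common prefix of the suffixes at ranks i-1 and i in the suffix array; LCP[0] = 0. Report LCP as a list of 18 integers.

sorted suffixes:
  #0 SA[0]=0  'aaaaddadcbbdccacdc'
  #1 SA[1]=1  'aaaddadcbbdccacdc'
  #2 SA[2]=2  'aaddadcbbdccacdc'
  #3 SA[3]=14  'acdc'
  #4 SA[4]=6  'adcbbdccacdc'
  #5 SA[5]=3  'addadcbbdccacdc'
  #6 SA[6]=9  'bbdccacdc'
  #7 SA[7]=10  'bdccacdc'
  #8 SA[8]=17  'c'
  #9 SA[9]=13  'cacdc'
  #10 SA[10]=8  'cbbdccacdc'
  #11 SA[11]=12  'ccacdc'
  #12 SA[12]=15  'cdc'
  #13 SA[13]=5  'dadcbbdccacdc'
  #14 SA[14]=16  'dc'
  #15 SA[15]=7  'dcbbdccacdc'
  #16 SA[16]=11  'dccacdc'
  #17 SA[17]=4  'ddadcbbdccacdc'

SA = [0, 1, 2, 14, 6, 3, 9, 10, 17, 13, 8, 12, 15, 5, 16, 7, 11, 4]
i: (SA[i-1],SA[i]) lcp shared
  1: (0,1) 3 'aaa'
  2: (1,2) 2 'aa'
  3: (2,14) 1 'a'
  4: (14,6) 1 'a'
  5: (6,3) 2 'ad'
  6: (3,9) 0 ''
  7: (9,10) 1 'b'
  8: (10,17) 0 ''
  9: (17,13) 1 'c'
  10: (13,8) 1 'c'
  11: (8,12) 1 'c'
  12: (12,15) 1 'c'
  13: (15,5) 0 ''
  14: (5,16) 1 'd'
  15: (16,7) 2 'dc'
  16: (7,11) 2 'dc'
  17: (11,4) 1 'd'

[0, 3, 2, 1, 1, 2, 0, 1, 0, 1, 1, 1, 1, 0, 1, 2, 2, 1]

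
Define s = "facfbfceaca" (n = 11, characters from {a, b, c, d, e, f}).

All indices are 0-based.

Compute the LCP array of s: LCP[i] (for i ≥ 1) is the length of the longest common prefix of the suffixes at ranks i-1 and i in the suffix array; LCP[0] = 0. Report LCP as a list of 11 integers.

sorted suffixes:
  #0 SA[0]=10  'a'
  #1 SA[1]=8  'aca'
  #2 SA[2]=1  'acfbfceaca'
  #3 SA[3]=4  'bfceaca'
  #4 SA[4]=9  'ca'
  #5 SA[5]=6  'ceaca'
  #6 SA[6]=2  'cfbfceaca'
  #7 SA[7]=7  'eaca'
  #8 SA[8]=0  'facfbfceaca'
  #9 SA[9]=3  'fbfceaca'
  #10 SA[10]=5  'fceaca'

SA = [10, 8, 1, 4, 9, 6, 2, 7, 0, 3, 5]
[i] adj suffixes → lcp
  [1] 10/8 → 1 ('a')
  [2] 8/1 → 2 ('ac')
  [3] 1/4 → 0 ('')
  [4] 4/9 → 0 ('')
  [5] 9/6 → 1 ('c')
  [6] 6/2 → 1 ('c')
  [7] 2/7 → 0 ('')
  [8] 7/0 → 0 ('')
  [9] 0/3 → 1 ('f')
  [10] 3/5 → 1 ('f')

[0, 1, 2, 0, 0, 1, 1, 0, 0, 1, 1]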